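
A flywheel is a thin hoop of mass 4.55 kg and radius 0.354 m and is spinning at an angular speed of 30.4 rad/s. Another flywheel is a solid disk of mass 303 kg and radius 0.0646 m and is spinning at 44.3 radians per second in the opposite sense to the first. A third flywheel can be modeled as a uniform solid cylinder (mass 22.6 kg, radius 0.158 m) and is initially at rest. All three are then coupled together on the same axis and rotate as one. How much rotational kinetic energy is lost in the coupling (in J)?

ΔKE lost ≈ 845 J

The coupling torques are internal; angular momentum about the shared axis is conserved.
Moments of inertia: I_A = (4.55)(0.354)² = 0.5702 kg·m²; I_B = ½(303)(0.0646)² = 0.6322 kg·m²; I_C = ½(22.6)(0.158)² = 0.2821 kg·m².
Taking A's sense as positive: L = (0.5702)(30.4) − (0.6322)(44.3) = -10.67 kg·m²·rad/s.
Combined I = 0.5702 + 0.6322 + 0.2821 = 1.485 kg·m².
ω_f = L / I = -10.67 / 1.485 = -7.190 rad/s.
KE_i = ½ΣIω² = 883.8 J; KE_f = ½(1.485)(7.190)² = 38.38 J.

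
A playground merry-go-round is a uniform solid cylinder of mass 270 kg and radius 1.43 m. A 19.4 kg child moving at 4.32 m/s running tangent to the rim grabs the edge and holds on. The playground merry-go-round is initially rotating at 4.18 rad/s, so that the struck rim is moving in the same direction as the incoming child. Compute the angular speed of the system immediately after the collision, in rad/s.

The axle reaction passes through the axle and exerts no torque about it; angular momentum about the axle is conserved through the impact.
I_p = ½(270)(1.43)² = 276.1 kg·m². Taking the sense of the child's angular momentum as positive, L_{child} = m v R = (19.4)(4.32)(1.43) = 119.8 kg·m²/s.
L_i = +I_p ω_p + m v R = +(276.1)(4.18) + 119.8 = 1274 kg·m²/s.
After sticking, I_f = I_p + m R² = 276.1 + (19.4)(1.43)² = 315.7 kg·m².
ω_f = L_i / I_f = 1274 / 315.7 = 4.034 rad/s.

|ω_f| ≈ 4.03 rad/s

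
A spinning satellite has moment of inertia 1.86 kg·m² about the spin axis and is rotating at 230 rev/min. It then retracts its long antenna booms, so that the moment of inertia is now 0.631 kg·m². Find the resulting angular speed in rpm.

Angular momentum about the spin axis is conserved since the torque about it is zero.
ω₂ = I₁ω₁ / I₂ = (1.860)(230 rpm) / (0.6310) = 678.0 rpm.

ω₂ ≈ 678 rpm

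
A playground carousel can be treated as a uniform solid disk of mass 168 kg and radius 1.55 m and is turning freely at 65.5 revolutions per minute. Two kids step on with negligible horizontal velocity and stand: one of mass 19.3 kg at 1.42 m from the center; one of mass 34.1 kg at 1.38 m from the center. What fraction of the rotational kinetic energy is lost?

The added mass arrives with no angular momentum about the center, and any external torque about the center is negligible, so the system's angular momentum is conserved.
I_p = ½(168)(1.55)² = 201.8 kg·m².
Added inertia Σmr² = (19.3)(1.42)² + (34.1)(1.38)² = 103.9 kg·m²; I_f = 201.8 + 103.9 = 305.7 kg·m².
ω_f = I_p ω_i / I_f = (201.8)(65.5) / 305.7 = 43.25 rpm.
KE_i = ½(201.8)(6.859 rad/s)² = 4747 J; KE_f = ½(305.7)(4.529)² = 3134 J.
Fraction lost = 0.3398.

fraction ≈ 0.340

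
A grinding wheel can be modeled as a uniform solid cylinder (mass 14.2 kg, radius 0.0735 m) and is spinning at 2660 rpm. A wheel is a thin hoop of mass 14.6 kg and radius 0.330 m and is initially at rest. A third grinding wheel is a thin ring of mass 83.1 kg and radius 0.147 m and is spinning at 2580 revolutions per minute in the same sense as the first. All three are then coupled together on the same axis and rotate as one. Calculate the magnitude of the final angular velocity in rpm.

|ω_f| ≈ 1380 rpm

No external torque acts about the common axis, so total angular momentum is conserved.
Moments of inertia: I_A = ½(14.2)(0.0735)² = 0.03836 kg·m²; I_B = (14.6)(0.330)² = 1.590 kg·m²; I_C = (83.1)(0.147)² = 1.796 kg·m².
Taking A's sense as positive: L = (0.03836)(2660) + (1.796)(2580) = 4735 kg·m²·rpm.
Combined I = 0.03836 + 1.590 + 1.796 = 3.424 kg·m².
ω_f = L / I = 4735 / 3.424 = 1383 rpm.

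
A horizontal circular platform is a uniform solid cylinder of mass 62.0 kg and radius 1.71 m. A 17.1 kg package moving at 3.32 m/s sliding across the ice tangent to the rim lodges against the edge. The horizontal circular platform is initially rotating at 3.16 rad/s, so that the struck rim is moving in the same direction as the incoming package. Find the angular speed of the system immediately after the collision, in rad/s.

About the central axle the impulsive forces during the collision are internal, so angular momentum about that axis is conserved.
I_p = ½(62.0)(1.71)² = 90.65 kg·m². Taking the sense of the package's angular momentum as positive, L_{package} = m v R = (17.1)(3.32)(1.71) = 97.08 kg·m²/s.
L_i = +I_p ω_p + m v R = +(90.65)(3.16) + 97.08 = 383.5 kg·m²/s.
After sticking, I_f = I_p + m R² = 90.65 + (17.1)(1.71)² = 140.6 kg·m².
ω_f = L_i / I_f = 383.5 / 140.6 = 2.727 rad/s.

|ω_f| ≈ 2.73 rad/s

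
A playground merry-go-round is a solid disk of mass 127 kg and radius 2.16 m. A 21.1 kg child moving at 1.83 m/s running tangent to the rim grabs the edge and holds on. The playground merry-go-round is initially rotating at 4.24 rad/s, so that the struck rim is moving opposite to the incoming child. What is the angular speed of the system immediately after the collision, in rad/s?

About the axle the impulsive forces during the collision are internal, so angular momentum about that axis is conserved.
I_p = ½(127)(2.16)² = 296.3 kg·m². Taking the sense of the child's angular momentum as positive, L_{child} = m v R = (21.1)(1.83)(2.16) = 83.40 kg·m²/s.
L_i = −I_p ω_p + m v R = −(296.3)(4.24) + 83.40 = -1173 kg·m²/s.
After sticking, I_f = I_p + m R² = 296.3 + (21.1)(2.16)² = 394.7 kg·m².
ω_f = L_i / I_f = -1173 / 394.7 = -2.971 rad/s.

|ω_f| ≈ 2.97 rad/s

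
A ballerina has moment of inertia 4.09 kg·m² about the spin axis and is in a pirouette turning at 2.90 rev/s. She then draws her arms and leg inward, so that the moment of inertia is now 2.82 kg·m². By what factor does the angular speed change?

Angular momentum about the spin axis is conserved since the torque about it is zero.
ω₂/ω₁ = I₁/I₂ = 4.090 / 2.820 = 1.450.

ω₂/ω₁ ≈ 1.45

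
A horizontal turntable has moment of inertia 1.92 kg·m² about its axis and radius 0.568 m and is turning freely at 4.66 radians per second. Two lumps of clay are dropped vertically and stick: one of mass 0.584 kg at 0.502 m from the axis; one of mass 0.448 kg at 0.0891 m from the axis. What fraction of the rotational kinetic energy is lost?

No external torque acts about the axis; L_before = L_after.
Added inertia Σmr² = (0.584)(0.502)² + (0.448)(0.0891)² = 0.1507 kg·m²; I_f = 1.920 + 0.1507 = 2.071 kg·m².
ω_f = I_p ω_i / I_f = (1.920)(4.66) / 2.071 = 4.321 rad/s.
KE_i = ½(1.920)(4.660 rad/s)² = 20.85 J; KE_f = ½(2.071)(4.321)² = 19.33 J.
Fraction lost = 0.07279.

fraction ≈ 0.0728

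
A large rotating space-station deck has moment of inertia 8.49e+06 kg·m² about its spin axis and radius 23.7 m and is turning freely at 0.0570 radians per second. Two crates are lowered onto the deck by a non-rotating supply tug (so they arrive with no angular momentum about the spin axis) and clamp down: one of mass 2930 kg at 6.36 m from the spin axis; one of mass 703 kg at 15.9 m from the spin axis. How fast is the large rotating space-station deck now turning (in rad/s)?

ω_f ≈ 0.0551 rad/s

The added mass arrives with no angular momentum about the spin axis, and any external torque about the spin axis is negligible, so the system's angular momentum is conserved.
Added inertia Σmr² = (2930)(6.36)² + (703)(15.9)² = 2.962e+05 kg·m²; I_f = 8.490e+06 + 2.962e+05 = 8.786e+06 kg·m².
ω_f = I_p ω_i / I_f = (8.490e+06)(0.0570) / 8.786e+06 = 0.05508 rad/s.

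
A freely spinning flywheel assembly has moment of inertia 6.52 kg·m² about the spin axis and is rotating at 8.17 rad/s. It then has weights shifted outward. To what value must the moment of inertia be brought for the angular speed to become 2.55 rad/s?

I₂ ≈ 20.9 kg·m²

With no external torque about the axis, L is conserved: I₁ω₁ = I₂ω₂.
I₂ = I₁ω₁ / ω₂ = (6.52)(8.17) / (2.55) = 20.89 kg·m².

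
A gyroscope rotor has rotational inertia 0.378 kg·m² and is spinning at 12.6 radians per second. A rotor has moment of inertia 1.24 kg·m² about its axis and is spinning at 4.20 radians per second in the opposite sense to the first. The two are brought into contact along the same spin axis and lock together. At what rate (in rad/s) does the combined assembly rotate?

|ω_f| ≈ 0.275 rad/s

The coupling torques are internal; angular momentum about the shared axis is conserved.
Taking A's sense as positive: L = (0.3780)(12.6) − (1.240)(4.20) = -0.4452 kg·m²·rad/s.
Combined I = 0.3780 + 1.240 = 1.618 kg·m².
ω_f = L / I = -0.4452 / 1.618 = -0.2752 rad/s.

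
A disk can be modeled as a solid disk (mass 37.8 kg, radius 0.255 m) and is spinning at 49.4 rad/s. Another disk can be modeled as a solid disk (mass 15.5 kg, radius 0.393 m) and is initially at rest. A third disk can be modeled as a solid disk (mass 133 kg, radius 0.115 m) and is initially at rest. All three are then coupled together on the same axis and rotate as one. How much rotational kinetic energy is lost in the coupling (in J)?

ΔKE lost ≈ 942 J

The coupling torques are internal; angular momentum about the shared axis is conserved.
Moments of inertia: I_A = ½(37.8)(0.255)² = 1.229 kg·m²; I_B = ½(15.5)(0.393)² = 1.197 kg·m²; I_C = ½(133)(0.115)² = 0.8795 kg·m².
Taking A's sense as positive: L = (1.229)(49.4) = 60.71 kg·m²·rad/s.
Combined I = 1.229 + 1.197 + 0.8795 = 3.305 kg·m².
ω_f = L / I = 60.71 / 3.305 = 18.37 rad/s.
KE_i = ½ΣIω² = 1500 J; KE_f = ½(3.305)(18.37)² = 557.5 J.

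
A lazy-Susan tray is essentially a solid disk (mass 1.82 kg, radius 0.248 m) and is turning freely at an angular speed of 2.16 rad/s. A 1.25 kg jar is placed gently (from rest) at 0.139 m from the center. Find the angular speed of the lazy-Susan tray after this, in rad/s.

ω_f ≈ 1.51 rad/s

No external torque acts about the center; L_before = L_after.
I_p = ½(1.82)(0.248)² = 0.05597 kg·m².
Added inertia Σmr² = (1.25)(0.139)² = 0.02415 kg·m²; I_f = 0.05597 + 0.02415 = 0.08012 kg·m².
ω_f = I_p ω_i / I_f = (0.05597)(2.16) / 0.08012 = 1.509 rad/s.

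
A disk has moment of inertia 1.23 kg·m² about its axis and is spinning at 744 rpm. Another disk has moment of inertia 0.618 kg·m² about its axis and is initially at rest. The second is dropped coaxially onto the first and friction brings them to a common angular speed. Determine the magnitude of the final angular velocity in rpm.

No external torque acts about the common axis, so total angular momentum is conserved.
Taking A's sense as positive: L = (1.230)(744) = 915.1 kg·m²·rpm.
Combined I = 1.230 + 0.6180 = 1.848 kg·m².
ω_f = L / I = 915.1 / 1.848 = 495.2 rpm.

|ω_f| ≈ 495 rpm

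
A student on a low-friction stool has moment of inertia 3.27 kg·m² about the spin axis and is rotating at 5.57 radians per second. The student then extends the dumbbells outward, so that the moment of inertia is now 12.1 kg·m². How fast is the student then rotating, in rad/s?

No external torque acts about the spin axis, so angular momentum is conserved.
ω₂ = I₁ω₁ / I₂ = (3.270)(5.57 rad/s) / (12.10) = 1.505 rad/s.

ω₂ ≈ 1.51 rad/s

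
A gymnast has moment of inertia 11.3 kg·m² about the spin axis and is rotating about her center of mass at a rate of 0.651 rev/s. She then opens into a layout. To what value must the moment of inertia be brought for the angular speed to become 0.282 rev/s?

I₂ ≈ 26.1 kg·m²

No external torque acts about the spin axis, so angular momentum is conserved.
I₂ = I₁ω₁ / ω₂ = (11.3)(0.651) / (0.282) = 26.09 kg·m².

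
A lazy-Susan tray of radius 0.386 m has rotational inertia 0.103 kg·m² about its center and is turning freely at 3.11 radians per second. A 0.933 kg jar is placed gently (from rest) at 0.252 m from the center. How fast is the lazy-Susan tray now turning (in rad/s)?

ω_f ≈ 1.97 rad/s

The added mass arrives with no angular momentum about the center, and any external torque about the center is negligible, so the system's angular momentum is conserved.
Added inertia Σmr² = (0.933)(0.252)² = 0.05925 kg·m²; I_f = 0.1030 + 0.05925 = 0.1622 kg·m².
ω_f = I_p ω_i / I_f = (0.1030)(3.11) / 0.1622 = 1.974 rad/s.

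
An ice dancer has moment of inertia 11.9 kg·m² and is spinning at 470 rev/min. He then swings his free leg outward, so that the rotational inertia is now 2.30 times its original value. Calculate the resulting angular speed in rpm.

ω₂ ≈ 204 rpm

Angular momentum about the spin axis is conserved since the torque about it is zero.
I₂ = 2.30 × 11.9 = 27.37 kg·m².
ω₂ = I₁ω₁ / I₂ = (11.90)(470 rpm) / (27.37) = 204.3 rpm.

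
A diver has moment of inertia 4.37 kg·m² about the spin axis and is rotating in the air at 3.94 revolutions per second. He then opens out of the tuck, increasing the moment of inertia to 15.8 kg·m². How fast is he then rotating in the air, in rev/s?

ω₂ ≈ 1.09 rev/s

Angular momentum about the spin axis is conserved since the torque about it is zero.
ω₂ = I₁ω₁ / I₂ = (4.370)(3.94 rev/s) / (15.80) = 1.090 rev/s.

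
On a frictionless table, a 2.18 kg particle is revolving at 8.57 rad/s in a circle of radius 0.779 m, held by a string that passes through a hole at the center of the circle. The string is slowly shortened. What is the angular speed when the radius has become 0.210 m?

No torque about the axis ⇒ m r₁² ω₁ = m r₂² ω₂.
ω₂ = ω₁ (r₁/r₂)² = (8.57)(0.779/0.210)² = 117.9 rad/s.

ω₂ ≈ 118 rad/s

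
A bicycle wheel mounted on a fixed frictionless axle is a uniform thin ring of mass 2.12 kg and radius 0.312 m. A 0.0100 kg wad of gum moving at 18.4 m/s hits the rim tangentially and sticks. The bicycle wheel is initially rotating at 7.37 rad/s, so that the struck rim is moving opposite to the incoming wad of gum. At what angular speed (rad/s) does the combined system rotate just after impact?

|ω_f| ≈ 7.06 rad/s

About the axle the impulsive forces during the collision are internal, so angular momentum about that axis is conserved.
I_p = (2.12)(0.312)² = 0.2064 kg·m². Taking the sense of the wad of gum's angular momentum as positive, L_{wad} = m v R = (0.0100)(18.4)(0.312) = 0.05741 kg·m²/s.
L_i = −I_p ω_p + m v R = −(0.2064)(7.37) + 0.05741 = -1.464 kg·m²/s.
After sticking, I_f = I_p + m R² = 0.2064 + (0.0100)(0.312)² = 0.2073 kg·m².
ω_f = L_i / I_f = -1.464 / 0.2073 = -7.059 rad/s.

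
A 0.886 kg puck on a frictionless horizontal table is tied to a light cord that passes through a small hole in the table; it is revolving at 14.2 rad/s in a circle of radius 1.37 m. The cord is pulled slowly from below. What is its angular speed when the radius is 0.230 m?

No torque about the axis ⇒ m r₁² ω₁ = m r₂² ω₂.
ω₂ = ω₁ (r₁/r₂)² = (14.2)(1.37/0.230)² = 503.8 rad/s.

ω₂ ≈ 504 rad/s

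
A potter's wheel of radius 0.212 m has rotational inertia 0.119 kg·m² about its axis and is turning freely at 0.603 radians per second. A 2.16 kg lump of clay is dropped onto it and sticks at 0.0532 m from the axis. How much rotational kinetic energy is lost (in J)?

energy lost ≈ 0.00106 J

The added mass arrives with no angular momentum about the axis, and any external torque about the axis is negligible, so the system's angular momentum is conserved.
Added inertia Σmr² = (2.16)(0.0532)² = 0.006113 kg·m²; I_f = 0.1190 + 0.006113 = 0.1251 kg·m².
ω_f = I_p ω_i / I_f = (0.1190)(0.603) / 0.1251 = 0.5735 rad/s.
KE_i = ½(0.1190)(0.6030 rad/s)² = 0.02163 J; KE_f = ½(0.1251)(0.5735)² = 0.02058 J.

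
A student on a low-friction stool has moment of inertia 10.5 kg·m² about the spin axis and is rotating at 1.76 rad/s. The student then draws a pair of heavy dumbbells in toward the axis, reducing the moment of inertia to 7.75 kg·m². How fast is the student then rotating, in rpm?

ω₂ ≈ 22.8 rpm

With no external torque about the axis, L is conserved: I₁ω₁ = I₂ω₂.
ω₂ = I₁ω₁ / I₂ = (10.50)(1.76 rad/s) / (7.750) = 2.385 rad/s = 22.77 rpm.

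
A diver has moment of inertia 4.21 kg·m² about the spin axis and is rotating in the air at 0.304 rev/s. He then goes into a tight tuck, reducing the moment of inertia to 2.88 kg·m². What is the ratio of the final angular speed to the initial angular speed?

ω₂/ω₁ ≈ 1.46

With no external torque about the axis, L is conserved: I₁ω₁ = I₂ω₂.
ω₂/ω₁ = I₁/I₂ = 4.210 / 2.880 = 1.462.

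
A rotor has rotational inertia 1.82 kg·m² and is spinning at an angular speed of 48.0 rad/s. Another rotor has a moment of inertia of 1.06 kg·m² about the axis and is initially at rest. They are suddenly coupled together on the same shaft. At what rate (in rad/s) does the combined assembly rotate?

No external torque acts about the common axis, so total angular momentum is conserved.
Taking A's sense as positive: L = (1.820)(48.0) = 87.36 kg·m²·rad/s.
Combined I = 1.820 + 1.060 = 2.880 kg·m².
ω_f = L / I = 87.36 / 2.880 = 30.33 rad/s.

|ω_f| ≈ 30.3 rad/s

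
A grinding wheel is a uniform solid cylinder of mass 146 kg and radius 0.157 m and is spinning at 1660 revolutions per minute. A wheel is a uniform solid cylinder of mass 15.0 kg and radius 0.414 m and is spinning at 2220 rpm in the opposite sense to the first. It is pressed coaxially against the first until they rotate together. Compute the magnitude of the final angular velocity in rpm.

No external torque acts about the common axis, so total angular momentum is conserved.
Moments of inertia: I_A = ½(146)(0.157)² = 1.799 kg·m²; I_B = ½(15.0)(0.414)² = 1.285 kg·m².
Taking A's sense as positive: L = (1.799)(1660) − (1.285)(2220) = 133.2 kg·m²·rpm.
Combined I = 1.799 + 1.285 = 3.085 kg·m².
ω_f = L / I = 133.2 / 3.085 = 43.19 rpm.

|ω_f| ≈ 43.2 rpm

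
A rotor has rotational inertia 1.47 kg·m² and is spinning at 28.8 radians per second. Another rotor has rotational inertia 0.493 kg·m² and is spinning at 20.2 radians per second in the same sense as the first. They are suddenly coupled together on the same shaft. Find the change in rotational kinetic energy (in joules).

ΔKE ≈ -13.7 J

The coupling torques are internal; angular momentum about the shared axis is conserved.
Taking A's sense as positive: L = (1.470)(28.8) + (0.4930)(20.2) = 52.29 kg·m²·rad/s.
Combined I = 1.470 + 0.4930 = 1.963 kg·m².
ω_f = L / I = 52.29 / 1.963 = 26.64 rad/s.
KE_i = ½ΣIω² = 710.2 J; KE_f = ½(1.963)(26.64)² = 696.6 J.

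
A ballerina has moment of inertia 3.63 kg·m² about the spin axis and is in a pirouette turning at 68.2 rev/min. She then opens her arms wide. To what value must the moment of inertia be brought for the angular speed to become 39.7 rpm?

With no external torque about the axis, L is conserved: I₁ω₁ = I₂ω₂.
I₂ = I₁ω₁ / ω₂ = (3.63)(68.2) / (39.7) = 6.236 kg·m².

I₂ ≈ 6.24 kg·m²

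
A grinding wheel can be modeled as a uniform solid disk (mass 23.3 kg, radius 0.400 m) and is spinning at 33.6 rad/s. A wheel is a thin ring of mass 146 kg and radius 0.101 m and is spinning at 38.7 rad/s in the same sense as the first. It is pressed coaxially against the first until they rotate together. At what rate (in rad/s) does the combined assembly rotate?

No external torque acts about the common axis, so total angular momentum is conserved.
Moments of inertia: I_A = ½(23.3)(0.400)² = 1.864 kg·m²; I_B = (146)(0.101)² = 1.489 kg·m².
Taking A's sense as positive: L = (1.864)(33.6) + (1.489)(38.7) = 120.3 kg·m²·rad/s.
Combined I = 1.864 + 1.489 = 3.353 kg·m².
ω_f = L / I = 120.3 / 3.353 = 35.87 rad/s.

|ω_f| ≈ 35.9 rad/s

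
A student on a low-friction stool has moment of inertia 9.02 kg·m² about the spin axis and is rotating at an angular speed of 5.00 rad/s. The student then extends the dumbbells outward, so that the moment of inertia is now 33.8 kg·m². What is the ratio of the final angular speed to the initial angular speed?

No external torque acts about the spin axis, so angular momentum is conserved.
ω₂/ω₁ = I₁/I₂ = 9.020 / 33.80 = 0.2669.

ω₂/ω₁ ≈ 0.267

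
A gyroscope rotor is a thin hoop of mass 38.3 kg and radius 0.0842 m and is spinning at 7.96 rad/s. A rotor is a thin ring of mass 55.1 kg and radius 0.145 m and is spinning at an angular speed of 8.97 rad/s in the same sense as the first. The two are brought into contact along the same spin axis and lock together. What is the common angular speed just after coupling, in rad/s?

No external torque acts about the common axis, so total angular momentum is conserved.
Moments of inertia: I_A = (38.3)(0.0842)² = 0.2715 kg·m²; I_B = (55.1)(0.145)² = 1.158 kg·m².
Taking A's sense as positive: L = (0.2715)(7.96) + (1.158)(8.97) = 12.55 kg·m²·rad/s.
Combined I = 0.2715 + 1.158 = 1.430 kg·m².
ω_f = L / I = 12.55 / 1.430 = 8.778 rad/s.

|ω_f| ≈ 8.78 rad/s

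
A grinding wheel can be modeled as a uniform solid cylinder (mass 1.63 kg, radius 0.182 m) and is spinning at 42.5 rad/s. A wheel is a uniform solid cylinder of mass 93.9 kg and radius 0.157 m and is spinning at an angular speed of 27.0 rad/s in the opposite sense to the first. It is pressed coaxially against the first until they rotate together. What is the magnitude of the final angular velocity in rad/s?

No external torque acts about the common axis, so total angular momentum is conserved.
Moments of inertia: I_A = ½(1.63)(0.182)² = 0.02700 kg·m²; I_B = ½(93.9)(0.157)² = 1.157 kg·m².
Taking A's sense as positive: L = (0.02700)(42.5) − (1.157)(27.0) = -30.10 kg·m²·rad/s.
Combined I = 0.02700 + 1.157 = 1.184 kg·m².
ω_f = L / I = -30.10 / 1.184 = -25.42 rad/s.

|ω_f| ≈ 25.4 rad/s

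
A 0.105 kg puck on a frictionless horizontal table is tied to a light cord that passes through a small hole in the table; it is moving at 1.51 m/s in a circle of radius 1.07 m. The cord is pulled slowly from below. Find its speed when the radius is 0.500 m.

Central (radial) force ⇒ zero torque about the center ⇒ m v r is constant.
v₂ = v₁ r₁ / r₂ = (1.51)(1.07) / (0.500) = 3.231 m/s.

v₂ ≈ 3.23 m/s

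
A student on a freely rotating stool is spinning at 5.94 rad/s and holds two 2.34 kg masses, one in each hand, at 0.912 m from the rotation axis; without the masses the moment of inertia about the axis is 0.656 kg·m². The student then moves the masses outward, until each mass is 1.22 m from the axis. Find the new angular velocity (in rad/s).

No external torque acts about the spin axis, so angular momentum is conserved.
I₁ = 0.656 + 2(2.34)(0.912)² = 4.549 kg·m²; I₂ = 0.656 + 2(2.34)(1.22)² = 7.622 kg·m².
ω₂ = I₁ω₁ / I₂ = (4.549)(5.94 rad/s) / (7.622) = 3.545 rad/s.

ω₂ ≈ 3.54 rad/s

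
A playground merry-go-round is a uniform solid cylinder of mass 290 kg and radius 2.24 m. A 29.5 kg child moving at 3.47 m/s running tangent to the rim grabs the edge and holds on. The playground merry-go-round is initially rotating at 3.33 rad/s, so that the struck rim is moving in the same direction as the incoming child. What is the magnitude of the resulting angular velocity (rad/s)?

|ω_f| ≈ 3.03 rad/s

About the axle the impulsive forces during the collision are internal, so angular momentum about that axis is conserved.
I_p = ½(290)(2.24)² = 727.6 kg·m². Taking the sense of the child's angular momentum as positive, L_{child} = m v R = (29.5)(3.47)(2.24) = 229.3 kg·m²/s.
L_i = +I_p ω_p + m v R = +(727.6)(3.33) + 229.3 = 2652 kg·m²/s.
After sticking, I_f = I_p + m R² = 727.6 + (29.5)(2.24)² = 875.6 kg·m².
ω_f = L_i / I_f = 2652 / 875.6 = 3.029 rad/s.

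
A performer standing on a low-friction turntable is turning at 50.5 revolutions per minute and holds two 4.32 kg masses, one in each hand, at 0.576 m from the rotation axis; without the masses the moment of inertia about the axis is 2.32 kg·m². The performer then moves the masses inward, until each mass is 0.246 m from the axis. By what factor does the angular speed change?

ω₂/ω₁ ≈ 1.82

Angular momentum about the spin axis is conserved since the torque about it is zero.
I₁ = 2.32 + 2(4.32)(0.576)² = 5.187 kg·m²; I₂ = 2.32 + 2(4.32)(0.246)² = 2.843 kg·m².
ω₂/ω₁ = I₁/I₂ = 5.187 / 2.843 = 1.824.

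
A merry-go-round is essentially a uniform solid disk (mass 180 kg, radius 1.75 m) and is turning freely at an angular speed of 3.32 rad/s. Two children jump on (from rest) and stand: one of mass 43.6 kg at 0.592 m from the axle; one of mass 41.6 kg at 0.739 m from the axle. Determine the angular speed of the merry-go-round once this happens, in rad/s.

ω_f ≈ 2.92 rad/s

The added mass arrives with no angular momentum about the axle, and any external torque about the axle is negligible, so the system's angular momentum is conserved.
I_p = ½(180)(1.75)² = 275.6 kg·m².
Added inertia Σmr² = (43.6)(0.592)² + (41.6)(0.739)² = 38.00 kg·m²; I_f = 275.6 + 38.00 = 313.6 kg·m².
ω_f = I_p ω_i / I_f = (275.6)(3.32) / 313.6 = 2.918 rad/s.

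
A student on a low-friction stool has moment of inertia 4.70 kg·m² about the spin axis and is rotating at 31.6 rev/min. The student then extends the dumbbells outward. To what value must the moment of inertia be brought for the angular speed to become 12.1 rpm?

Angular momentum about the spin axis is conserved since the torque about it is zero.
I₂ = I₁ω₁ / ω₂ = (4.70)(31.6) / (12.1) = 12.27 kg·m².

I₂ ≈ 12.3 kg·m²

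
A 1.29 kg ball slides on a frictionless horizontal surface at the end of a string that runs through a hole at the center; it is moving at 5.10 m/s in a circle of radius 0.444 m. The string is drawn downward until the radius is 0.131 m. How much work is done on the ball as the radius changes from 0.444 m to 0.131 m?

W ≈ 176 J

Central (radial) force ⇒ zero torque about the center ⇒ m v r is constant.
v₂ = v₁ r₁ / r₂ = (5.10)(0.444) / (0.131) = 17.29 m/s.
W = ΔKE = ½m(v₂² − v₁²) = 175.9 J.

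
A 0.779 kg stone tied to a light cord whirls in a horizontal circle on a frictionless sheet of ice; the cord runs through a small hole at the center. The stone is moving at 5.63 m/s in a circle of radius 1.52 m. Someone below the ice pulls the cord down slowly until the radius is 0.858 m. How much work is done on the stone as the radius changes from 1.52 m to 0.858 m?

Central (radial) force ⇒ zero torque about the center ⇒ m v r is constant.
v₂ = v₁ r₁ / r₂ = (5.63)(1.52) / (0.858) = 9.974 m/s.
W = ΔKE = ½m(v₂² − v₁²) = 26.40 J.

W ≈ 26.4 J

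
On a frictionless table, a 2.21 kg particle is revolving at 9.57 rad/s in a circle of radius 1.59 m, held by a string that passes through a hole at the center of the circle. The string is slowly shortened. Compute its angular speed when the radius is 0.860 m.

ω₂ ≈ 32.7 rad/s

The constraining force is radial, so m r² ω about the center is conserved.
ω₂ = ω₁ (r₁/r₂)² = (9.57)(1.59/0.860)² = 32.71 rad/s.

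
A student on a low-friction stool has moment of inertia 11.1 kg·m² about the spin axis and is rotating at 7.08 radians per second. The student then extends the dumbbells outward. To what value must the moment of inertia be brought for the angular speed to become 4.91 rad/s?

I₂ ≈ 16.0 kg·m²

No external torque acts about the spin axis, so angular momentum is conserved.
I₂ = I₁ω₁ / ω₂ = (11.1)(7.08) / (4.91) = 16.01 kg·m².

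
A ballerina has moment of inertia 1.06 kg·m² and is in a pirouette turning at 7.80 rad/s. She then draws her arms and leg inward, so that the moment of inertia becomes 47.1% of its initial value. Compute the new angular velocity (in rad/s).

ω₂ ≈ 16.6 rad/s

Angular momentum about the spin axis is conserved since the torque about it is zero.
I₂ = 0.471 × 1.06 = 0.4993 kg·m².
ω₂ = I₁ω₁ / I₂ = (1.060)(7.80 rad/s) / (0.4993) = 16.56 rad/s.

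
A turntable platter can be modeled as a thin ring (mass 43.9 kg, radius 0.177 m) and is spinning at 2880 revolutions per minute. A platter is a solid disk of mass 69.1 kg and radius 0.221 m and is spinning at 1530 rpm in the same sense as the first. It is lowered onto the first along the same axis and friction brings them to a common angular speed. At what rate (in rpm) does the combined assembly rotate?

No external torque acts about the common axis, so total angular momentum is conserved.
Moments of inertia: I_A = (43.9)(0.177)² = 1.375 kg·m²; I_B = ½(69.1)(0.221)² = 1.687 kg·m².
Taking A's sense as positive: L = (1.375)(2880) + (1.687)(1530) = 6543 kg·m²·rpm.
Combined I = 1.375 + 1.687 = 3.063 kg·m².
ω_f = L / I = 6543 / 3.063 = 2136 rpm.

|ω_f| ≈ 2140 rpm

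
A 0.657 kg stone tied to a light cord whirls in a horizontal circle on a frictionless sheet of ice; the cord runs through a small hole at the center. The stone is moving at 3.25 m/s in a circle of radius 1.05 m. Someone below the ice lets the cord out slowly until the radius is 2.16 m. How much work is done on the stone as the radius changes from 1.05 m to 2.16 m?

W ≈ -2.65 J

Central (radial) force ⇒ zero torque about the center ⇒ m v r is constant.
v₂ = v₁ r₁ / r₂ = (3.25)(1.05) / (2.16) = 1.580 m/s.
W = ΔKE = ½m(v₂² − v₁²) = -2.650 J.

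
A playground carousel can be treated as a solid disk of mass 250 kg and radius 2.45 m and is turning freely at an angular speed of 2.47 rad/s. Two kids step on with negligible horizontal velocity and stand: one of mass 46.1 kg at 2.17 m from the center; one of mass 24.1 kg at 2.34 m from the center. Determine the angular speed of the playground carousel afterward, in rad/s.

The added mass arrives with no angular momentum about the center, and any external torque about the center is negligible, so the system's angular momentum is conserved.
I_p = ½(250)(2.45)² = 750.3 kg·m².
Added inertia Σmr² = (46.1)(2.17)² + (24.1)(2.34)² = 349.0 kg·m²; I_f = 750.3 + 349.0 = 1099 kg·m².
ω_f = I_p ω_i / I_f = (750.3)(2.47) / 1099 = 1.686 rad/s.

ω_f ≈ 1.69 rad/s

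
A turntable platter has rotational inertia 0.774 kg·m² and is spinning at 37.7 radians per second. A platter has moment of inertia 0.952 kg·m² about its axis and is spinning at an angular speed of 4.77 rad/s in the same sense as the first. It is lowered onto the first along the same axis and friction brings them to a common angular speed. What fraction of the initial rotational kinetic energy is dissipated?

The coupling torques are internal; angular momentum about the shared axis is conserved.
Taking A's sense as positive: L = (0.7740)(37.7) + (0.9520)(4.77) = 33.72 kg·m²·rad/s.
Combined I = 0.7740 + 0.9520 = 1.726 kg·m².
ω_f = L / I = 33.72 / 1.726 = 19.54 rad/s.
KE_i = ½ΣIω² = 560.9 J; KE_f = ½(1.726)(19.54)² = 329.4 J.
Fraction dissipated = (KE_i − KE_f)/KE_i = 0.4127.

fraction ≈ 0.413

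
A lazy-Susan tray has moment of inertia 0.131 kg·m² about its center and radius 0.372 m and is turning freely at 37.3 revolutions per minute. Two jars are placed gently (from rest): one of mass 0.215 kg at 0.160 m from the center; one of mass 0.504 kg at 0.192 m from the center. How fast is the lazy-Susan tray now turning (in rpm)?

ω_f ≈ 31.5 rpm

The added mass arrives with no angular momentum about the center, and any external torque about the center is negligible, so the system's angular momentum is conserved.
Added inertia Σmr² = (0.215)(0.160)² + (0.504)(0.192)² = 0.02408 kg·m²; I_f = 0.1310 + 0.02408 = 0.1551 kg·m².
ω_f = I_p ω_i / I_f = (0.1310)(37.3) / 0.1551 = 31.51 rpm.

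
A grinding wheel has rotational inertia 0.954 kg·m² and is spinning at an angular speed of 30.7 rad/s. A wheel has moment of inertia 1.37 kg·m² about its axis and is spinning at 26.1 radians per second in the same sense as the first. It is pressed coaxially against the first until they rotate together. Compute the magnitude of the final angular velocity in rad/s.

|ω_f| ≈ 28.0 rad/s

The coupling torques are internal; angular momentum about the shared axis is conserved.
Taking A's sense as positive: L = (0.9540)(30.7) + (1.370)(26.1) = 65.04 kg·m²·rad/s.
Combined I = 0.9540 + 1.370 = 2.324 kg·m².
ω_f = L / I = 65.04 / 2.324 = 27.99 rad/s.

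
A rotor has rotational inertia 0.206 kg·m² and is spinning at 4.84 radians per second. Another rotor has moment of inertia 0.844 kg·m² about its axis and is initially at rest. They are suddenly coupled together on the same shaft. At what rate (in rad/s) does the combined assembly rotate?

The coupling torques are internal; angular momentum about the shared axis is conserved.
Taking A's sense as positive: L = (0.2060)(4.84) = 0.9970 kg·m²·rad/s.
Combined I = 0.2060 + 0.8440 = 1.050 kg·m².
ω_f = L / I = 0.9970 / 1.050 = 0.9496 rad/s.

|ω_f| ≈ 0.950 rad/s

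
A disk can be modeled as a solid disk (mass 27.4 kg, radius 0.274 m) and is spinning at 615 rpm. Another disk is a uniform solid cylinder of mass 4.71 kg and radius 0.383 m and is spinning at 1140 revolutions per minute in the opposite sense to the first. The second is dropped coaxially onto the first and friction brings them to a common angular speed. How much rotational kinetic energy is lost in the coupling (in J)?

The coupling torques are internal; angular momentum about the shared axis is conserved.
Moments of inertia: I_A = ½(27.4)(0.274)² = 1.029 kg·m²; I_B = ½(4.71)(0.383)² = 0.3455 kg·m².
Taking A's sense as positive: L = (1.029)(615) − (0.3455)(1140) = 238.7 kg·m²·rpm.
Combined I = 1.029 + 0.3455 = 1.374 kg·m².
ω_f = L / I = 238.7 / 1.374 = 173.8 rpm.
KE_i = ½ΣIω² = 4595 J; KE_f = ½(1.374)(18.20)² = 227.4 J.

ΔKE lost ≈ 4370 J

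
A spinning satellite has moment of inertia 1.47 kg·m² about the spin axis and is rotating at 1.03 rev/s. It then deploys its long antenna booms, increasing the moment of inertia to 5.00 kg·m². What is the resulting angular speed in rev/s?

ω₂ ≈ 0.303 rev/s

Angular momentum about the spin axis is conserved since the torque about it is zero.
ω₂ = I₁ω₁ / I₂ = (1.470)(1.03 rev/s) / (5.000) = 0.3028 rev/s.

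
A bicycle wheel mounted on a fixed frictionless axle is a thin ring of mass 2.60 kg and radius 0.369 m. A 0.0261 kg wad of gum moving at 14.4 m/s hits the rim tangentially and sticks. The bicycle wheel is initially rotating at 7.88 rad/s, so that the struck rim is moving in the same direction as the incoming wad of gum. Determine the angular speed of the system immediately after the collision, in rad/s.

|ω_f| ≈ 8.19 rad/s

The axle reaction passes through the axle and exerts no torque about it; angular momentum about the axle is conserved through the impact.
I_p = (2.60)(0.369)² = 0.3540 kg·m². Taking the sense of the wad of gum's angular momentum as positive, L_{wad} = m v R = (0.0261)(14.4)(0.369) = 0.1387 kg·m²/s.
L_i = +I_p ω_p + m v R = +(0.3540)(7.88) + 0.1387 = 2.928 kg·m²/s.
After sticking, I_f = I_p + m R² = 0.3540 + (0.0261)(0.369)² = 0.3576 kg·m².
ω_f = L_i / I_f = 2.928 / 0.3576 = 8.190 rad/s.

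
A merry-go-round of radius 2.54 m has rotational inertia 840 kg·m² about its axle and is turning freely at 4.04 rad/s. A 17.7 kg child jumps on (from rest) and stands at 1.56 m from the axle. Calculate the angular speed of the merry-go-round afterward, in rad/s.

No external torque acts about the axle; L_before = L_after.
Added inertia Σmr² = (17.7)(1.56)² = 43.07 kg·m²; I_f = 840.0 + 43.07 = 883.1 kg·m².
ω_f = I_p ω_i / I_f = (840.0)(4.04) / 883.1 = 3.843 rad/s.

ω_f ≈ 3.84 rad/s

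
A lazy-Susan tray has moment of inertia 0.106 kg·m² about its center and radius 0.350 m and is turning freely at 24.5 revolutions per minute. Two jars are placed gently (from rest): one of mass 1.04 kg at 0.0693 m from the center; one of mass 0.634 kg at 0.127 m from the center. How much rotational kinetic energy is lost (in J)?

The added mass arrives with no angular momentum about the center, and any external torque about the center is negligible, so the system's angular momentum is conserved.
Added inertia Σmr² = (1.04)(0.0693)² + (0.634)(0.127)² = 0.01522 kg·m²; I_f = 0.1060 + 0.01522 = 0.1212 kg·m².
ω_f = I_p ω_i / I_f = (0.1060)(24.5) / 0.1212 = 21.42 rpm.
KE_i = ½(0.1060)(2.566 rad/s)² = 0.3489 J; KE_f = ½(0.1212)(2.243)² = 0.3051 J.

energy lost ≈ 0.0438 J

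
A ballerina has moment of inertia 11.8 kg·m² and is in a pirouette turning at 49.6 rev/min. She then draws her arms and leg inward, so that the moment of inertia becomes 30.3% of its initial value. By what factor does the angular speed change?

ω₂/ω₁ ≈ 3.30

No external torque acts about the spin axis, so angular momentum is conserved.
I₂ = 0.303 × 11.8 = 3.575 kg·m².
ω₂/ω₁ = I₁/I₂ = 11.80 / 3.575 = 3.300.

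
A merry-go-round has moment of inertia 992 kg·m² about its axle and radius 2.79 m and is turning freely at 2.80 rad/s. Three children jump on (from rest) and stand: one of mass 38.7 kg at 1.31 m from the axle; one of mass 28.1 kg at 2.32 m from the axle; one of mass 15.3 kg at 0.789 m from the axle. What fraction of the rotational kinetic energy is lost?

No external torque acts about the axle; L_before = L_after.
Added inertia Σmr² = (38.7)(1.31)² + (28.1)(2.32)² + (15.3)(0.789)² = 227.2 kg·m²; I_f = 992.0 + 227.2 = 1219 kg·m².
ω_f = I_p ω_i / I_f = (992.0)(2.80) / 1219 = 2.278 rad/s.
KE_i = ½(992.0)(2.800 rad/s)² = 3889 J; KE_f = ½(1219)(2.278)² = 3164 J.
Fraction lost = 0.1863.

fraction ≈ 0.186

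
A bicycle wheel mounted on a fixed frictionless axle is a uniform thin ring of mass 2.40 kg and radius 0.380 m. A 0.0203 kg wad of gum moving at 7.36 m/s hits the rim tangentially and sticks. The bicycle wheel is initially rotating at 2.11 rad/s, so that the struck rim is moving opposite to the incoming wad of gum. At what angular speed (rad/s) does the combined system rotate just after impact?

About the axle the impulsive forces during the collision are internal, so angular momentum about that axis is conserved.
I_p = (2.40)(0.380)² = 0.3466 kg·m². Taking the sense of the wad of gum's angular momentum as positive, L_{wad} = m v R = (0.0203)(7.36)(0.380) = 0.05678 kg·m²/s.
L_i = −I_p ω_p + m v R = −(0.3466)(2.11) + 0.05678 = -0.6745 kg·m²/s.
After sticking, I_f = I_p + m R² = 0.3466 + (0.0203)(0.380)² = 0.3495 kg·m².
ω_f = L_i / I_f = -0.6745 / 0.3495 = -1.930 rad/s.

|ω_f| ≈ 1.93 rad/s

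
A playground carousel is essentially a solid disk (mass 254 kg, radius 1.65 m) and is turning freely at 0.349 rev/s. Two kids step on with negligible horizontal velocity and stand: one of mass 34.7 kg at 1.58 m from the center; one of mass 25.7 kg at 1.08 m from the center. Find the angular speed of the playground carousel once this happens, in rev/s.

The added mass arrives with no angular momentum about the center, and any external torque about the center is negligible, so the system's angular momentum is conserved.
I_p = ½(254)(1.65)² = 345.8 kg·m².
Added inertia Σmr² = (34.7)(1.58)² + (25.7)(1.08)² = 116.6 kg·m²; I_f = 345.8 + 116.6 = 462.4 kg·m².
ω_f = I_p ω_i / I_f = (345.8)(0.349) / 462.4 = 0.2610 rev/s.

ω_f ≈ 0.261 rev/s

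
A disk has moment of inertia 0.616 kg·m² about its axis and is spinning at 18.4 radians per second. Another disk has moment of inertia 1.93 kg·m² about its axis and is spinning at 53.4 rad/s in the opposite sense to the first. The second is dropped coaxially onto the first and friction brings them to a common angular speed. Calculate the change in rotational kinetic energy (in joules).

No external torque acts about the common axis, so total angular momentum is conserved.
Taking A's sense as positive: L = (0.6160)(18.4) − (1.930)(53.4) = -91.73 kg·m²·rad/s.
Combined I = 0.6160 + 1.930 = 2.546 kg·m².
ω_f = L / I = -91.73 / 2.546 = -36.03 rad/s.
KE_i = ½ΣIω² = 2856 J; KE_f = ½(2.546)(36.03)² = 1652 J.

ΔKE ≈ -1200 J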